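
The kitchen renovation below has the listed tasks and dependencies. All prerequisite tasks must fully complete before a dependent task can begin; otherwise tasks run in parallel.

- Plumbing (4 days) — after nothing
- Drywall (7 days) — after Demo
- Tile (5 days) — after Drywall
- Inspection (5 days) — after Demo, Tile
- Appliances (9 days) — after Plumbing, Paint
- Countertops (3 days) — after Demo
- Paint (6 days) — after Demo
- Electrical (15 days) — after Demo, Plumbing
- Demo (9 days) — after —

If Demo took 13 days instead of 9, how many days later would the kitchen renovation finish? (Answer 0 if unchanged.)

4

Critical path before the change: Demo→Drywall→Tile→Inspection = 9+7+5+5 = 26 giving 26 days.
Since Demo is critical, the +4 change carries straight to that chain (now 30 days).
The critical path is still Demo→Drywall→Tile→Inspection; finish is now 30 days.
Change in finish: 30 − 26 = +4 days.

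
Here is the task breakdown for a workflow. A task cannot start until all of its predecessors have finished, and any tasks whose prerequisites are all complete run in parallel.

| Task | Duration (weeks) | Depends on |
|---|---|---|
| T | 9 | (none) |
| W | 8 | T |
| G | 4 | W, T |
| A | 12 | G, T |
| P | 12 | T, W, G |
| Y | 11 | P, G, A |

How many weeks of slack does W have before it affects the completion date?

T→W→G→A→Y = 9+8+4+12+11 = 44 sets the makespan at 44 weeks.
W finishes as early as 17 and must finish by 17.
So W can slip 17 − 17 = 0 weeks.

0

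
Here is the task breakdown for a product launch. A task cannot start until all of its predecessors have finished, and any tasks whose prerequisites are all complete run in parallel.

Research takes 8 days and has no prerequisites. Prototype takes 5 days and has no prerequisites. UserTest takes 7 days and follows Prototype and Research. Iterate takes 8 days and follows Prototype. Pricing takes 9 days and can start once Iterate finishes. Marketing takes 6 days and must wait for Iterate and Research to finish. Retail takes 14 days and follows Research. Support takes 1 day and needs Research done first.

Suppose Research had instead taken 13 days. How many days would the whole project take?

27

Critical path before the change: Research→Retail = 8+14 = 22 giving 22 days.
Research lies on that path, so at 13 days the path becomes 27 days.
No other chain overtakes it, so the finish is 27 days.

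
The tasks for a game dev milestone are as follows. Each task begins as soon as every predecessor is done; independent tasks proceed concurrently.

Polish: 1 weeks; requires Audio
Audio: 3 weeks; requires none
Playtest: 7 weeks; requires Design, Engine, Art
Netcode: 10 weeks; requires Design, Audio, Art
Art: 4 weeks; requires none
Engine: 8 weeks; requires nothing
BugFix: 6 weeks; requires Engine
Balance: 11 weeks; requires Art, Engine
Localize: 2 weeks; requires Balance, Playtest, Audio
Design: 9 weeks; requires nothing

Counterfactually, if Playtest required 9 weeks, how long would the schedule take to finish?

Actual critical path: Engine→Balance→Localize = 8+11+2 = 21 ⇒ 21 weeks.
The longest path through Playtest is only 18 weeks, so Playtest has float 3.
No other chain overtakes it, so the finish is 21 weeks.

21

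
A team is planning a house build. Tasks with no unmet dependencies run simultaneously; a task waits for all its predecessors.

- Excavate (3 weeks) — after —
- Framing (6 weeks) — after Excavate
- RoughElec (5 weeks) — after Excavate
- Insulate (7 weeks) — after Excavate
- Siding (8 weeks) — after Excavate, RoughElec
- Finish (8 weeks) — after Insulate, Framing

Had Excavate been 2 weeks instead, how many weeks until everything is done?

17

Actual critical path: Excavate→Insulate→Finish = 3+7+8 = 18 ⇒ 18 weeks.
Excavate lies on that path, so at 2 weeks the path becomes 17 weeks.
The critical path is still Excavate→Insulate→Finish; finish is now 17 weeks.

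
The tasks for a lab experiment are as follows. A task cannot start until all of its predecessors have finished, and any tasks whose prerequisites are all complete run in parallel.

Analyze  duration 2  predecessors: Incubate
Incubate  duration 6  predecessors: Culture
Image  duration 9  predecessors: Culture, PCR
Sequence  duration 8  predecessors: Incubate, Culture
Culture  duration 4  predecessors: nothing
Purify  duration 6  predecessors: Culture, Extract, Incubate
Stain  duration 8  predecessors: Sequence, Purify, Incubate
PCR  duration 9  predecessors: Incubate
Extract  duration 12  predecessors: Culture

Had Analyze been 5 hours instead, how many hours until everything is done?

30

Baseline: Culture→Extract→Purify→Stain = 4+12+6+8 = 30 → 30 hours.
Analyze has 18 hours of float (longest path through it is 12).
That remains the longest chain; total 30 hours.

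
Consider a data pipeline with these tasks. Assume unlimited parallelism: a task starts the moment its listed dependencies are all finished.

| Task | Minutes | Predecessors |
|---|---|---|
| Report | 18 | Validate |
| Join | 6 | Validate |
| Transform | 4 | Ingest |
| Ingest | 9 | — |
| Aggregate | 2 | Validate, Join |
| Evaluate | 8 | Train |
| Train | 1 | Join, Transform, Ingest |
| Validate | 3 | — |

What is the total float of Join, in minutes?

4

Ingest→Transform→Train→Evaluate = 9+4+1+8 = 22 sets the makespan at 22 minutes.
The longest chain containing Join totals 18 minutes.
Float = 22 − 18 = 4.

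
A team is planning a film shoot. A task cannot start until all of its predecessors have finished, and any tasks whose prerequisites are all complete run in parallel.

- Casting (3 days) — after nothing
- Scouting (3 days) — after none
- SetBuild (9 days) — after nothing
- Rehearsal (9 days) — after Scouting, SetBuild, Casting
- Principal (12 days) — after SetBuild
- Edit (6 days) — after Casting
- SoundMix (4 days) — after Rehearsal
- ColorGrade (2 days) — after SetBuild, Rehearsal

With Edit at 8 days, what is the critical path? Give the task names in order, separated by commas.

The binding path is SetBuild→Rehearsal→SoundMix = 9+9+4 = 22; finish at 22 days.
Edit is off the critical path — its longest chain is 9 days, giving 13 of slack.
That remains the longest chain; total 22 days.

SetBuild, Rehearsal, SoundMix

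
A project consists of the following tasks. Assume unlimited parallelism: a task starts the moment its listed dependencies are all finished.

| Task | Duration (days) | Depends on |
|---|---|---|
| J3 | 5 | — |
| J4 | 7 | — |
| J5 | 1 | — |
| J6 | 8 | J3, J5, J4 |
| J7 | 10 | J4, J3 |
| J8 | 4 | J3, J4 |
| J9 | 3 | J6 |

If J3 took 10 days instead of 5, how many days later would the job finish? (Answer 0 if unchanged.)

3

Baseline: J4→J6→J9 = 7+8+3 = 18 → 18 days.
J3 is off the critical path — its longest chain is 16 days, giving 2 of slack.
The binding chain switches to J3→J6→J9 = 10+8+3 = 21; finish 21 days.
Change in finish: 21 − 18 = +3 days.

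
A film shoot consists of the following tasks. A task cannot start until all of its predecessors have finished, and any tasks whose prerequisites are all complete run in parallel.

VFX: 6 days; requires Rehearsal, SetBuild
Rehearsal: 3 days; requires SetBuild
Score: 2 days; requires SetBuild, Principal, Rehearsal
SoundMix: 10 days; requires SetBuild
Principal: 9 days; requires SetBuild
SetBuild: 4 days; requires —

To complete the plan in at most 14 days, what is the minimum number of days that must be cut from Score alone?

Current finish: 15 days; target: 14.
Score is on every critical path, so each day cut from Score cuts the finish by one (this holds down to a finish of 14).
Need 15 − 14 = 1 day off Score → Score becomes 1 day, finish becomes 14.

1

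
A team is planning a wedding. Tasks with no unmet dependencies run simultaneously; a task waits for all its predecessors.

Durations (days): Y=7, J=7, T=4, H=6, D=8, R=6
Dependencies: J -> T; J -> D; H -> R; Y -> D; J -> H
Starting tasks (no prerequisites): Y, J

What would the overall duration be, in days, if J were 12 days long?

As given, the longest chain is J→H→R = 7+6+6 = 19, so the finish is 19 days.
Since J is critical, the +5 change carries straight to that chain (now 24 days).
That remains the longest chain; total 24 days.

24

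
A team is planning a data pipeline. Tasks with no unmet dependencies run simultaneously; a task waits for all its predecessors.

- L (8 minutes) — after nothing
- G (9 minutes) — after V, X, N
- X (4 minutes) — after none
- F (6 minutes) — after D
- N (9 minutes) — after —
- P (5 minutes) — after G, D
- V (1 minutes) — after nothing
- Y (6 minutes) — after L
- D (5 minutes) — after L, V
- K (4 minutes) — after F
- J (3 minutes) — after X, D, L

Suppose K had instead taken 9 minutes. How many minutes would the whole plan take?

28

Baseline: L→D→F→K = 8+5+6+4 = 23 → 23 minutes.
K lies on that path, so at 9 minutes the path becomes 28 minutes.
No other chain overtakes it, so the finish is 28 minutes.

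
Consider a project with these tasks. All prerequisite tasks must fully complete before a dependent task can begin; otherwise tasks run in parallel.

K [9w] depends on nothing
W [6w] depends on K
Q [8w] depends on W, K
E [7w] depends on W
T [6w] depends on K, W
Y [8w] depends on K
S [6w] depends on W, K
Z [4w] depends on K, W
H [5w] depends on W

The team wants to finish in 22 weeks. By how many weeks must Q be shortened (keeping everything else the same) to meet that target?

1

Current finish: 23 weeks; target: 22.
Q is on every critical path, so each week cut from Q cuts the finish by one (this holds down to a finish of 22).
Need 23 − 22 = 1 week off Q → Q becomes 7 weeks, finish becomes 22.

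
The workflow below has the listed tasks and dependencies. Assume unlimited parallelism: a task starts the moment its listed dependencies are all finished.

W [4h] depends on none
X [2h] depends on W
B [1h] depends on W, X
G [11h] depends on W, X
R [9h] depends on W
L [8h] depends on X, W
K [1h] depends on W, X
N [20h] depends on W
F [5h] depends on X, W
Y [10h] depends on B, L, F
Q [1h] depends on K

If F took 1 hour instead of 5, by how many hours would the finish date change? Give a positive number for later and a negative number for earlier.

0

As given, the longest chain is W→X→L→Y = 4+2+8+10 = 24, so the finish is 24 hours.
F has 3 hours of float (longest path through it is 21).
That remains the longest chain; total 24 hours.
Change in finish: 24 − 24 = +0 hours.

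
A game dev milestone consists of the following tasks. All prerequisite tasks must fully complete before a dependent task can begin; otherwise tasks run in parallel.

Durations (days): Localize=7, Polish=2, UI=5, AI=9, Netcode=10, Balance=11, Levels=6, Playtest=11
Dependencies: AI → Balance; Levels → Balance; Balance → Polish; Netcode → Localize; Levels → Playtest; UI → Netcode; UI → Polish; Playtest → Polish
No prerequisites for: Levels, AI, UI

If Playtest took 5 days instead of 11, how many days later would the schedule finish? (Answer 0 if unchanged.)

Baseline: AI→Balance→Polish = 9+11+2 = 22 → 22 days.
Playtest is off the critical path — its longest chain is 19 days, giving 3 of slack.
No other chain overtakes it, so the finish is 22 days.
Change in finish: 22 − 22 = +0 days.

0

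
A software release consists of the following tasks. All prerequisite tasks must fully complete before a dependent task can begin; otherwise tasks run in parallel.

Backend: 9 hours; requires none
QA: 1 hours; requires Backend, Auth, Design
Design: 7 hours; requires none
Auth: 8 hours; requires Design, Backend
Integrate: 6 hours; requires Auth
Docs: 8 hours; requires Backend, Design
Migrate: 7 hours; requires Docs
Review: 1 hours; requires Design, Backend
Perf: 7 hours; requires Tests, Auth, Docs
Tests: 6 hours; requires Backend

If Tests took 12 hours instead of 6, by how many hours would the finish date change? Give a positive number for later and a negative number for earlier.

The binding path is Backend→Auth→Perf = 9+8+7 = 24; finish at 24 hours.
The longest path through Tests is only 22 hours, so Tests has float 2.
The binding chain switches to Backend→Tests→Perf = 9+12+7 = 28; finish 28 hours.
Change in finish: 28 − 24 = +4 hours.

4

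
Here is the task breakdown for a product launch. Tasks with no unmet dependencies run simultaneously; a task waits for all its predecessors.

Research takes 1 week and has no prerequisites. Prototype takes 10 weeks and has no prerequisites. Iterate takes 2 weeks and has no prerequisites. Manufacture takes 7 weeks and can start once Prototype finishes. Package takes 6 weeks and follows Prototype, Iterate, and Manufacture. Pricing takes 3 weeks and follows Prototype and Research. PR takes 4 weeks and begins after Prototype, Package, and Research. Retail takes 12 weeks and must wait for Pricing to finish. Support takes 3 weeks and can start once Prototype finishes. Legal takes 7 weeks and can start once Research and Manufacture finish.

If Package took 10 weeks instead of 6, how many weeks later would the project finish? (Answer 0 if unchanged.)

4

Actual critical path: Prototype→Manufacture→Package→PR = 10+7+6+4 = 27 ⇒ 27 weeks.
Package is on the critical path; changing it to 10 makes that path 31 weeks.
The critical path is still Prototype→Manufacture→Package→PR; finish is now 31 weeks.
Change in finish: 31 − 27 = +4 weeks.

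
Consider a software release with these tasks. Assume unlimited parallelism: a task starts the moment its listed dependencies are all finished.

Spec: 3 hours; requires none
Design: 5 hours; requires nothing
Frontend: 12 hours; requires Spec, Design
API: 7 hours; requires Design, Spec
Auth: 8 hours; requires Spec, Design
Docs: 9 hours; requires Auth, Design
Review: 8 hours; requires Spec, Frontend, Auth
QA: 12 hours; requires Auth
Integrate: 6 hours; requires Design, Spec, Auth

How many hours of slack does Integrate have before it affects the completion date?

Critical path: Design→Frontend→Review = 5+12+8 = 25, so the finish is 25 hours.
Longest path through Integrate: 19 hours (earliest finish 19, latest finish 25).
So Integrate can slip 25 − 19 = 6 hours.

6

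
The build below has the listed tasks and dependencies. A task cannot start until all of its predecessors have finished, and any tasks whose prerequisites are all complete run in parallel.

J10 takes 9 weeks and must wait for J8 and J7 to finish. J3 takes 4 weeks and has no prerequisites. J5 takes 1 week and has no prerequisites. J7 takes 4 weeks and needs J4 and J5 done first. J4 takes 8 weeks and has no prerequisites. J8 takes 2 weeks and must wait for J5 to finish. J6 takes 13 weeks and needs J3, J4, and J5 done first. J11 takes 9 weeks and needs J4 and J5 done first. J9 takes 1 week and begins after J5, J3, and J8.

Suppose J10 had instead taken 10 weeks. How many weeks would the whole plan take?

The binding path is J4→J7→J10 = 8+4+9 = 21; finish at 21 weeks.
Since J10 is critical, the +1 change carries straight to that chain (now 22 weeks).
No other chain overtakes it, so the finish is 22 weeks.

22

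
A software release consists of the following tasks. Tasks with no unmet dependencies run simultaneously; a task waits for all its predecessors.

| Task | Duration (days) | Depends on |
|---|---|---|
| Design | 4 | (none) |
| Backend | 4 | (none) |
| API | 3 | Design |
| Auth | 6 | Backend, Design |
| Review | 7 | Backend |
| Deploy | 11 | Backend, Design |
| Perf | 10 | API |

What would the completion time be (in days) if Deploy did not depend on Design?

17

Before: longest chain Design→API→Perf = 4+3+10 = 17, finish 17.
Dropping Design→Deploy doesn't change Deploy's earliest start (4); another predecessor still binds.
New critical path: Design→API→Perf = 4+3+10 = 17 ⇒ 17 days.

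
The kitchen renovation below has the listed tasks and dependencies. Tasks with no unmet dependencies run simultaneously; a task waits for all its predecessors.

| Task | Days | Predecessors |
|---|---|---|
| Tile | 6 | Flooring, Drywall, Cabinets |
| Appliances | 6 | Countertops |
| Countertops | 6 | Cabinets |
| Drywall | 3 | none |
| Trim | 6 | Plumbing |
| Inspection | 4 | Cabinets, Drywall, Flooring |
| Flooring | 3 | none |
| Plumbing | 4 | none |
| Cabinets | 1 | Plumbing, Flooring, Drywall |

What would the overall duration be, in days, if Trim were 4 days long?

Baseline: Plumbing→Cabinets→Countertops→Appliances = 4+1+6+6 = 17 → 17 days.
Trim has 7 days of float (longest path through it is 10).
No other chain overtakes it, so the finish is 17 days.

17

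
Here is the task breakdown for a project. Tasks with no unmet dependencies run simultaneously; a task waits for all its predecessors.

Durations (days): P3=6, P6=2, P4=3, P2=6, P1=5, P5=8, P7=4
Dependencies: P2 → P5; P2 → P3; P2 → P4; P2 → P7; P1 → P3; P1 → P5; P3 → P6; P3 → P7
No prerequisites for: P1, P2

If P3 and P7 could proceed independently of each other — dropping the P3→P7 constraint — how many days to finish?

Original critical path: P2→P3→P7 = 6+6+4 = 16 ⇒ 16 days.
Without P3→P7, P7's earliest start moves from 12 to 6.
After: P2→P3→P6 = 6+6+2 = 14 → 14 days.

14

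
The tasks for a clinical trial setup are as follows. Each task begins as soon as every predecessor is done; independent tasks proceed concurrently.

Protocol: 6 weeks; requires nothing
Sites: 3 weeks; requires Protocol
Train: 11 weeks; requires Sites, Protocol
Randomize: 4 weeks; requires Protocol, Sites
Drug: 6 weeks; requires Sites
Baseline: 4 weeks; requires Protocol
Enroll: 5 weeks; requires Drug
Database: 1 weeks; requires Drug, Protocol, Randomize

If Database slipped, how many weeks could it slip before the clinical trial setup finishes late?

The longest chain is Protocol→Sites→Train = 6+3+11 = 20; overall finish 20 weeks.
The longest chain containing Database totals 16 weeks.
Slack of Database = 19 − 15 = 4 weeks.

4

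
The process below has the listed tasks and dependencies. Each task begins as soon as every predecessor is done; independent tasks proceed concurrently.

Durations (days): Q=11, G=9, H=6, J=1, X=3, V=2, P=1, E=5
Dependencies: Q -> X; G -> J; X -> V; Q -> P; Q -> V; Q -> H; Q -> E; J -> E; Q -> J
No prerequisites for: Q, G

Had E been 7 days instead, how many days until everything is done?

Baseline: Q→J→E = 11+1+5 = 17 → 17 days.
E is on the critical path; changing it to 7 makes that path 19 days.
The critical path is still Q→J→E; finish is now 19 days.

19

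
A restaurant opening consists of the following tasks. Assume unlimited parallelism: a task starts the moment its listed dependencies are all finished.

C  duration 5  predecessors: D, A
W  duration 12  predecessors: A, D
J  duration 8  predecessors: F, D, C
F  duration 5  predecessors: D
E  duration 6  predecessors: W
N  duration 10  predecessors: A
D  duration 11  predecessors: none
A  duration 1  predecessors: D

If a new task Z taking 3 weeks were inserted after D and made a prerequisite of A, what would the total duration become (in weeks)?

33

Originally the schedule takes 30 weeks.
With Z inserted, A now waits for max(D, Z).
New critical path: D→Z→A→W→E = 11+3+1+12+6 = 33 ⇒ 33 weeks.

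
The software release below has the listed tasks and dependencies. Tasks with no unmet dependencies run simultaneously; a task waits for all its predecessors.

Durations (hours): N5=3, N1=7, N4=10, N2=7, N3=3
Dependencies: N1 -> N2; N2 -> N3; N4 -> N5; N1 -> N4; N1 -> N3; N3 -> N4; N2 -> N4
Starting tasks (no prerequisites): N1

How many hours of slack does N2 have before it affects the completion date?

0

Critical path: N1→N2→N3→N4→N5 = 7+7+3+10+3 = 30, so the finish is 30 hours.
The longest chain containing N2 totals 30 hours.
Float = 30 − 30 = 0.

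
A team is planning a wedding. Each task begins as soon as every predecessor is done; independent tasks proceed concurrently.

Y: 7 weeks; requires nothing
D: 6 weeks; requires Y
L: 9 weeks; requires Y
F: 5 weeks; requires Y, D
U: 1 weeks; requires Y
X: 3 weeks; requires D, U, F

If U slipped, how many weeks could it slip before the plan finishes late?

The longest chain is Y→D→F→X = 7+6+5+3 = 21; overall finish 21 weeks.
U finishes as early as 8 and must finish by 18.
So U can slip 18 − 8 = 10 weeks.

10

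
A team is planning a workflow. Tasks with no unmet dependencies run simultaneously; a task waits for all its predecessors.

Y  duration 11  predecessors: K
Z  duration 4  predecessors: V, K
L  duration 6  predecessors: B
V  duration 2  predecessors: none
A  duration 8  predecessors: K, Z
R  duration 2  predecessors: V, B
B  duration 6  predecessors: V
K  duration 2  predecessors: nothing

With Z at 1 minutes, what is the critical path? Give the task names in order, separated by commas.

Critical path before the change: V→Z→A = 2+4+8 = 14 giving 14 minutes.
Z lies on that path, so at 1 minute the path becomes 11 minutes.
New critical path: V→B→L = 2+6+6 = 14 ⇒ 14 minutes.

V, B, L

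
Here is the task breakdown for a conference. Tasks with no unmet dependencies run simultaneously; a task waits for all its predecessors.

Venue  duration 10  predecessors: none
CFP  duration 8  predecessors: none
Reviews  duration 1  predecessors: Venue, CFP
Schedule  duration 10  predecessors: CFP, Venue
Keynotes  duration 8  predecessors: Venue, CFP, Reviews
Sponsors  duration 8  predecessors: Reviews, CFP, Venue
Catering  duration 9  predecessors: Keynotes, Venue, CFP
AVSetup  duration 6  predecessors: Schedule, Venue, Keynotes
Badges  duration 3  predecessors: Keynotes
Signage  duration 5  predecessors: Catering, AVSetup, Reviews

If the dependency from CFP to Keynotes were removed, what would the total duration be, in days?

33

Before: longest chain Venue→Reviews→Keynotes→Catering→Signage = 10+1+8+9+5 = 33, finish 33.
Dropping CFP→Keynotes doesn't change Keynotes's earliest start (11); another predecessor still binds.
New critical path: Venue→Reviews→Keynotes→Catering→Signage = 10+1+8+9+5 = 33 ⇒ 33 days.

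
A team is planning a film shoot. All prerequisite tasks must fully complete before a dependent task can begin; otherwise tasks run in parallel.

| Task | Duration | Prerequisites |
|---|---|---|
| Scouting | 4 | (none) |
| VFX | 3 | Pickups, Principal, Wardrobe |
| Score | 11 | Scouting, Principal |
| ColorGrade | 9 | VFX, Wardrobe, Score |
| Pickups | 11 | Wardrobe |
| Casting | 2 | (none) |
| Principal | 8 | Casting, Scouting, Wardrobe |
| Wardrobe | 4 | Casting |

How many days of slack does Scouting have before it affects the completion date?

Casting→Wardrobe→Principal→Score→ColorGrade = 2+4+8+11+9 = 34 sets the makespan at 34 days.
The longest chain containing Scouting totals 32 days.
Slack of Scouting = 2 − 0 = 2 days.

2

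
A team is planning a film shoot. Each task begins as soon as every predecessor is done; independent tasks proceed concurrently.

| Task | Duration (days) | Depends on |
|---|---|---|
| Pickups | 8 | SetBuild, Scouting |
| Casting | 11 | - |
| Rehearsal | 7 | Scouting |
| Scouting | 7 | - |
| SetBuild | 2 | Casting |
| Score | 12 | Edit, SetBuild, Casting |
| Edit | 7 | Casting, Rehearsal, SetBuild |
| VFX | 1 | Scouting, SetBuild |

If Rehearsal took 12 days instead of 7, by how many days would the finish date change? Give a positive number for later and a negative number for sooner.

Critical path before the change: Scouting→Rehearsal→Edit→Score = 7+7+7+12 = 33 giving 33 days.
Rehearsal lies on that path, so at 12 days the path becomes 38 days.
That remains the longest chain; total 38 days.
Change in finish: 38 − 33 = +5 days.

5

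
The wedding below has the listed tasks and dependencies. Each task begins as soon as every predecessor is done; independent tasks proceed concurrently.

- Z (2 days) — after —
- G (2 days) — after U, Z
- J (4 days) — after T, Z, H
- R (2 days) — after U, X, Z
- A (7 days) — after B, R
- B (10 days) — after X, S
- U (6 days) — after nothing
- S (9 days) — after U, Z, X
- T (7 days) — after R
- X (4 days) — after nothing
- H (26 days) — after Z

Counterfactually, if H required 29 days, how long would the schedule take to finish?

Baseline: Z→H→J = 2+26+4 = 32 → 32 days.
H lies on that path, so at 29 days the path becomes 35 days.
No other chain overtakes it, so the finish is 35 days.

35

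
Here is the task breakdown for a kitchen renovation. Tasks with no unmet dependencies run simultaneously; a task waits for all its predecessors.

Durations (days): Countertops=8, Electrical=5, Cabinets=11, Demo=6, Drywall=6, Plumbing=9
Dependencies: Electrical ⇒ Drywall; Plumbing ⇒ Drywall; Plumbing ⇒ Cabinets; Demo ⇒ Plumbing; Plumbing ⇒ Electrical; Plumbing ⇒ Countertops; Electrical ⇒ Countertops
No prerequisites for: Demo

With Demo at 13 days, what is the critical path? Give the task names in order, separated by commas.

As given, the longest chain is Demo→Plumbing→Electrical→Countertops = 6+9+5+8 = 28, so the finish is 28 days.
Since Demo is critical, the +7 change carries straight to that chain (now 35 days).
That remains the longest chain; total 35 days.

Demo, Plumbing, Electrical, Countertops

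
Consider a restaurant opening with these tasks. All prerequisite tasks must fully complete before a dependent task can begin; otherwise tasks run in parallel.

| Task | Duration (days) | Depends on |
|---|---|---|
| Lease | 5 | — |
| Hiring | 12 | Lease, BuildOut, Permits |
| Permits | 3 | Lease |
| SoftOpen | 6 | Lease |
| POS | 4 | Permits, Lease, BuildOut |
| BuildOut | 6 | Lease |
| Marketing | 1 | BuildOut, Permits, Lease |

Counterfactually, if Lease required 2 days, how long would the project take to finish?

Critical path before the change: Lease→BuildOut→Hiring = 5+6+12 = 23 giving 23 days.
Lease is on the critical path; changing it to 2 makes that path 20 days.
The critical path is still Lease→BuildOut→Hiring; finish is now 20 days.

20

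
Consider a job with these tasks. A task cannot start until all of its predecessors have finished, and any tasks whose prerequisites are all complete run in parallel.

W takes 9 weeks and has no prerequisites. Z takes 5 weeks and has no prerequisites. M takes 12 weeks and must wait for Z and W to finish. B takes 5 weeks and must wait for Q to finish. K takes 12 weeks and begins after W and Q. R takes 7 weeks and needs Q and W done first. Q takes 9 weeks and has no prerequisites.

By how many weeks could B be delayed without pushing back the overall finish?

7

The longest chain is Q→K = 9+12 = 21; overall finish 21 weeks.
B finishes as early as 14 and must finish by 21.
So B can slip 21 − 14 = 7 weeks.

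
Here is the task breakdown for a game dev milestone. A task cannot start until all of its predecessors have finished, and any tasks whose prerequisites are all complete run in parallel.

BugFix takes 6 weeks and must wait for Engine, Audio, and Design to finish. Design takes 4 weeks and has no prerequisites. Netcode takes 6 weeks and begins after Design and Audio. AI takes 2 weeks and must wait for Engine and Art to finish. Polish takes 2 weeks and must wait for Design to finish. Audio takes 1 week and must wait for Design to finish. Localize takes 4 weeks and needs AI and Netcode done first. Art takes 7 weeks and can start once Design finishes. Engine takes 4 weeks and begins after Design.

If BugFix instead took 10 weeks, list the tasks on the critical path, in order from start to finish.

Critical path before the change: Design→Art→AI→Localize = 4+7+2+4 = 17 giving 17 weeks.
The longest path through BugFix is only 14 weeks, so BugFix has float 3.
New critical path: Design→Engine→BugFix = 4+4+10 = 18 ⇒ 18 weeks.

Design, Engine, BugFix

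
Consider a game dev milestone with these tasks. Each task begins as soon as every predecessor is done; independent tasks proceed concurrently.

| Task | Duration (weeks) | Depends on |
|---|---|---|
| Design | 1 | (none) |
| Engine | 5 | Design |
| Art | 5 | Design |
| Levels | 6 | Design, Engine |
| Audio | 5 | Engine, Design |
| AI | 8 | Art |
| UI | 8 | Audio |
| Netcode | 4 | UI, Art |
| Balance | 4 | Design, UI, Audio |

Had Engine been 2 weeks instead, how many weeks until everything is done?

Actual critical path: Design→Engine→Audio→UI→Netcode = 1+5+5+8+4 = 23 ⇒ 23 weeks.
Engine is on the critical path; changing it to 2 makes that path 20 weeks.
That remains the longest chain; total 20 weeks.

20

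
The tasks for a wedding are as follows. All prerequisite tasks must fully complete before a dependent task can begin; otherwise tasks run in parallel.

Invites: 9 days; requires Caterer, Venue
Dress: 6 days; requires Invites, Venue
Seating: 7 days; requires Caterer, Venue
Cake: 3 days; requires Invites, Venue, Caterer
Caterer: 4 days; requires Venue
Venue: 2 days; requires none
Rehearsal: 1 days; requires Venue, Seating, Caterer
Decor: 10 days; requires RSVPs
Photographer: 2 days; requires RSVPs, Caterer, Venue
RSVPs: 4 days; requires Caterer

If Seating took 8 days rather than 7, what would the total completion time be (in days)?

21

As given, the longest chain is Venue→Caterer→Invites→Dress = 2+4+9+6 = 21, so the finish is 21 days.
Seating is off the critical path — its longest chain is 14 days, giving 7 of slack.
No other chain overtakes it, so the finish is 21 days.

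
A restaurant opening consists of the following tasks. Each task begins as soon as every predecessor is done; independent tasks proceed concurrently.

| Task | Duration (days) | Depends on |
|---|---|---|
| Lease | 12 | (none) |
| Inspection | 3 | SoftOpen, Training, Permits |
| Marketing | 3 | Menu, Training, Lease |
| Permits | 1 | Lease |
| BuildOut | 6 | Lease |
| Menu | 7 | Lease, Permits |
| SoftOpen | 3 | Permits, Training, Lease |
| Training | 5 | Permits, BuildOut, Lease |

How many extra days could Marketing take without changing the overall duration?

3

The longest chain is Lease→BuildOut→Training→SoftOpen→Inspection = 12+6+5+3+3 = 29; overall finish 29 days.
Longest path through Marketing: 26 days (earliest finish 26, latest finish 29).
Float = 29 − 26 = 3.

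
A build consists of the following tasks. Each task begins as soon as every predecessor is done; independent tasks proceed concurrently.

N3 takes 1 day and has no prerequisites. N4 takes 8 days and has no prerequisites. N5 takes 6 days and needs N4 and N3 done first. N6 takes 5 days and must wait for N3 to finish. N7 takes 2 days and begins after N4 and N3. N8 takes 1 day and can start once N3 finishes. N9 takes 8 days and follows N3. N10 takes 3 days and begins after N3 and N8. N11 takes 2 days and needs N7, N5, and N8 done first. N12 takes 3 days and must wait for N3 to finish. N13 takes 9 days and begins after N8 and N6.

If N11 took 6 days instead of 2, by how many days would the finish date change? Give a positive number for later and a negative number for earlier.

4

The binding path is N4→N5→N11 = 8+6+2 = 16; finish at 16 days.
N11 is on the critical path; changing it to 6 makes that path 20 days.
No other chain overtakes it, so the finish is 20 days.
Change in finish: 20 − 16 = +4 days.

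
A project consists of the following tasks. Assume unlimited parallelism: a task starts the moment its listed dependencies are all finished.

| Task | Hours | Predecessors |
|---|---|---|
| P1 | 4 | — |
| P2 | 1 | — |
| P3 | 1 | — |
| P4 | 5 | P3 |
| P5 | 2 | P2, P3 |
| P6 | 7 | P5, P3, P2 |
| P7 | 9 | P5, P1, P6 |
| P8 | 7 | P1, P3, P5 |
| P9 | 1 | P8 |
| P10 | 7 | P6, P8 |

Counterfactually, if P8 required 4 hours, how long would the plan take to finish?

19

The binding path is P2→P5→P6→P7 = 1+2+7+9 = 19; finish at 19 hours.
The longest path through P8 is only 18 hours, so P8 has float 1.
No other chain overtakes it, so the finish is 19 hours.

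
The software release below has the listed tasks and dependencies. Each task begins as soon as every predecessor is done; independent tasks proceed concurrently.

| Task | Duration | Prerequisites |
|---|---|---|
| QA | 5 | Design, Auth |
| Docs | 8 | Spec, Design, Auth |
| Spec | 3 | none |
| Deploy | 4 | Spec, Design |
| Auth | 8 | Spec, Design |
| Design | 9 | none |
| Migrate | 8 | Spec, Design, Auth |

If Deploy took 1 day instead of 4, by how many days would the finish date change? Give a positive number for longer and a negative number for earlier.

As given, the longest chain is Design→Auth→Docs = 9+8+8 = 25, so the finish is 25 days.
Deploy has 12 days of float (longest path through it is 13).
That remains the longest chain; total 25 days.
Change in finish: 25 − 25 = +0 days.

0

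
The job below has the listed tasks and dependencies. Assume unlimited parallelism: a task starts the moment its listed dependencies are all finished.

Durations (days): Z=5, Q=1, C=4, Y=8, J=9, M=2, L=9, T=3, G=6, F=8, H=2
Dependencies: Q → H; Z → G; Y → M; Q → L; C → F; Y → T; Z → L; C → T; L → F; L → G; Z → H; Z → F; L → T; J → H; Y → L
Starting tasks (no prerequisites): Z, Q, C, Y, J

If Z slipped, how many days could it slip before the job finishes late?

Critical path: Y→L→F = 8+9+8 = 25, so the finish is 25 days.
Z finishes as early as 5 and must finish by 8.
So Z can slip 8 − 5 = 3 days.

3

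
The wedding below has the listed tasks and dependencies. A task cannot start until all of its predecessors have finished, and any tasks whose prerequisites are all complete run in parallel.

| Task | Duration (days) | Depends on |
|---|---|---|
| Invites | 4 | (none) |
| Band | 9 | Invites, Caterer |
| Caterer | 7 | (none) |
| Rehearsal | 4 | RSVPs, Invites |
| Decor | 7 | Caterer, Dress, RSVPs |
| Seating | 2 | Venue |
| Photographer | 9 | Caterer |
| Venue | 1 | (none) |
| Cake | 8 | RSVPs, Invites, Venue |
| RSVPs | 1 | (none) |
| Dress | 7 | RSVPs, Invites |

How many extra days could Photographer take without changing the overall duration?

Critical path: Invites→Dress→Decor = 4+7+7 = 18, so the finish is 18 days.
The longest chain containing Photographer totals 16 days.
Slack of Photographer = 9 − 7 = 2 days.

2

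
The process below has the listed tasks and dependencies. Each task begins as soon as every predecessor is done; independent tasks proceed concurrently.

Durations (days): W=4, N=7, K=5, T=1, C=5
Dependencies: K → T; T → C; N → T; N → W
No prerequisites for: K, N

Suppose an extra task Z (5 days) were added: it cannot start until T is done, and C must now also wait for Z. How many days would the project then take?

Originally the project takes 13 days.
With Z inserted, C now waits for max(T, Z).
New critical path: N→T→Z→C = 7+1+5+5 = 18 ⇒ 18 days.

18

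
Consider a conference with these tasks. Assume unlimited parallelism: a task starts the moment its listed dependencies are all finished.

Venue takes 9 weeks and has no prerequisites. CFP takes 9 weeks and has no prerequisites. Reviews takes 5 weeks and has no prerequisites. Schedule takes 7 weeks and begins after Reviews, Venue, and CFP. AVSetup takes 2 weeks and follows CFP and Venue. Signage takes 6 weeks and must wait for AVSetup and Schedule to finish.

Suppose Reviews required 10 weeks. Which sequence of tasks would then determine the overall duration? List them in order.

Reviews, Schedule, Signage

As given, the longest chain is Venue→Schedule→Signage = 9+7+6 = 22, so the finish is 22 weeks.
Reviews is off the critical path — its longest chain is 18 weeks, giving 4 of slack.
The binding chain switches to Reviews→Schedule→Signage = 10+7+6 = 23; finish 23 weeks.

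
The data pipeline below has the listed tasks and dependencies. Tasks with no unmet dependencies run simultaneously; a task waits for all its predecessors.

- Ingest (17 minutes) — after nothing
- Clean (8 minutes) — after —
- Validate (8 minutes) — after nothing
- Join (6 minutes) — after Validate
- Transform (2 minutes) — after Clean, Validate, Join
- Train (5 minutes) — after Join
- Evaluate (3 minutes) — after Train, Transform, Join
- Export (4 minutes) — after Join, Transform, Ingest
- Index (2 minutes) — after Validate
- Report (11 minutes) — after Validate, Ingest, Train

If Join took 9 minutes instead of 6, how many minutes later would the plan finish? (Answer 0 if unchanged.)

3

Baseline: Validate→Join→Train→Report = 8+6+5+11 = 30 → 30 minutes.
Join lies on that path, so at 9 minutes the path becomes 33 minutes.
No other chain overtakes it, so the finish is 33 minutes.
Change in finish: 33 − 30 = +3 minutes.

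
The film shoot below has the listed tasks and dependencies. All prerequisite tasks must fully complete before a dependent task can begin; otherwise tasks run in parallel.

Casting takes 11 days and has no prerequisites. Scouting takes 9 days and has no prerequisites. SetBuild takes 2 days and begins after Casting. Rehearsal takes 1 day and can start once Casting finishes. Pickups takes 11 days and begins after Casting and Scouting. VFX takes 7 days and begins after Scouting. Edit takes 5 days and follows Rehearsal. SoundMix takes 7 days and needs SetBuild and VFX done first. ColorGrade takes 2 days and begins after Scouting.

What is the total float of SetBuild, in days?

The longest chain is Scouting→VFX→SoundMix = 9+7+7 = 23; overall finish 23 days.
SetBuild finishes as early as 13 and must finish by 16.
Slack of SetBuild = 14 − 11 = 3 days.

3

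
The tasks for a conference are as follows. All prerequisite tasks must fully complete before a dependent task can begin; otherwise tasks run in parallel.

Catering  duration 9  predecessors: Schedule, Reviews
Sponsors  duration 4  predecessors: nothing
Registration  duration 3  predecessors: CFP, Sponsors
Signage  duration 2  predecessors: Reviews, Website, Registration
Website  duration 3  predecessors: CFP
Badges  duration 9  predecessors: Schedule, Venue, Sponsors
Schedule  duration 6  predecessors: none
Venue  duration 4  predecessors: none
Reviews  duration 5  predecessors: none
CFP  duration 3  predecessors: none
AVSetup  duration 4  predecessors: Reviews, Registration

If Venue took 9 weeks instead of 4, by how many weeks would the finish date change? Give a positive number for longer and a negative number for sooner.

Baseline: Schedule→Catering = 6+9 = 15 → 15 weeks.
Venue has 2 weeks of float (longest path through it is 13).
Now Venue→Badges = 9+9 = 18 is longest, so the finish becomes 18 weeks.
Change in finish: 18 − 15 = +3 weeks.

3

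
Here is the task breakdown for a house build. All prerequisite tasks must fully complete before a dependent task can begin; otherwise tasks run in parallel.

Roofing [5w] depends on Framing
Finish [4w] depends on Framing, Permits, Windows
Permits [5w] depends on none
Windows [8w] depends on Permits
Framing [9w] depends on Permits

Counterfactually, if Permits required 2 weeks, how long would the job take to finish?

16

Baseline: Permits→Framing→Roofing = 5+9+5 = 19 → 19 weeks.
Permits is on the critical path; changing it to 2 makes that path 16 weeks.
The critical path is still Permits→Framing→Roofing; finish is now 16 weeks.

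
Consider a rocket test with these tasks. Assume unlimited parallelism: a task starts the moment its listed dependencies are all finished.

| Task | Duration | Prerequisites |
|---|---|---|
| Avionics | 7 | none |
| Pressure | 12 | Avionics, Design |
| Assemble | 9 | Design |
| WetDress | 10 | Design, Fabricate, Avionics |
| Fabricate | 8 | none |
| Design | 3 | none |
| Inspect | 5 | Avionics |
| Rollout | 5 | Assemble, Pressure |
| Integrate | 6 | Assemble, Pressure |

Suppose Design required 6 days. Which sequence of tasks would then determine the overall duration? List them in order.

Avionics, Pressure, Integrate

As given, the longest chain is Avionics→Pressure→Integrate = 7+12+6 = 25, so the finish is 25 days.
The longest path through Design is only 21 days, so Design has float 4.
No other chain overtakes it, so the finish is 25 days.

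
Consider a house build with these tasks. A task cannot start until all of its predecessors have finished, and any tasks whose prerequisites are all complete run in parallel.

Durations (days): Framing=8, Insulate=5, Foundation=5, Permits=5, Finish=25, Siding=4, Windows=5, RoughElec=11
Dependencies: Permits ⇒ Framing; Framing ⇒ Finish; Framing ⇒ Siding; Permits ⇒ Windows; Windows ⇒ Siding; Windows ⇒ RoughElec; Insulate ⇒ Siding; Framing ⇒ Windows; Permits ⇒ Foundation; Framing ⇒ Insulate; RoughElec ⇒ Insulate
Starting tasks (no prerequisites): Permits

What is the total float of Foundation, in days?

28

The longest chain is Permits→Framing→Windows→RoughElec→Insulate→Siding = 5+8+5+11+5+4 = 38; overall finish 38 days.
The longest chain containing Foundation totals 10 days.
Float = 38 − 10 = 28.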